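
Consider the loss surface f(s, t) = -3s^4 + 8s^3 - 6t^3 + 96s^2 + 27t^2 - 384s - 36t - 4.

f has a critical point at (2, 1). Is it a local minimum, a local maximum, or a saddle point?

local minimum

The mixed partial ∂²f/∂s∂t is 0, so the Hessian at any point is diag(f_ss, f_tt) = diag(12(-3s^2 + 4s + 16), 18(-2t + 3)).
At (2, 1): H = diag(144, 18).
Both eigenvalues are positive, so H is positive definite: a local minimum.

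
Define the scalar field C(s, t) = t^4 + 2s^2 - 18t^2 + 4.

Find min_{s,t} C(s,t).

-77

C(s,t) separates as P(s) + Q(t) + 4, so its minimum is min P + min Q + 4.
P'(s) = 4s vanishes at s ∈ {0}; Q'(t) = 4t(t - 3)(t + 3) vanishes at t ∈ {-3, 0, 3}.
Local minima of P (where P''>0): P(0)=0. Local minima of Q: Q(-3)=-81, Q(3)=-81.
So the global minimum of C is P(0) + Q(-3) + 4 = 0 − 81 + 4 = -77, attained at (0, -3).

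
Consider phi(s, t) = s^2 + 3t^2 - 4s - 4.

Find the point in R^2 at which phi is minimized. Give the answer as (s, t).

phi(s,t) separates as P(s) + Q(t) − 4, so its minimum is min P + min Q − 4.
P'(s) = 2s - 4 vanishes at s ∈ {2}; Q'(t) = 6t vanishes at t ∈ {0}.
Local minima of P (where P''>0): P(2)=-4. Local minima of Q: Q(0)=0.
So the global minimum of phi is P(2) + Q(0) − 4 = -4 + 0 − 4 = -8, attained at (2, 0).

(2, 0)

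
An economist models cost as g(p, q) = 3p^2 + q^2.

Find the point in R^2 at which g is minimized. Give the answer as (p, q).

(0, 0)

g(p,q) separates as A(p) + B(q), so its minimum is min A + min B.
A'(p) = 6p vanishes at p ∈ {0}; B'(q) = 2q vanishes at q ∈ {0}.
Local minima of A (where A''>0): A(0)=0. Local minima of B: B(0)=0.
So the global minimum of g is A(0) + B(0) = 0 + 0 = 0, attained at (0, 0).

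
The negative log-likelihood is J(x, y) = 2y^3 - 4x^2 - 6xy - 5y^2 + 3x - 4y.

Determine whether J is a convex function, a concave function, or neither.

The term 2y^3 is cubic, so the Hessian is not constant.
∂²J/∂y² = 12y - 10, which takes both signs as y varies (negative for sufficiently negative y). A diagonal entry of the Hessian changing sign means the Hessian is neither positive- nor negative-semidefinite on all of R^2.

neither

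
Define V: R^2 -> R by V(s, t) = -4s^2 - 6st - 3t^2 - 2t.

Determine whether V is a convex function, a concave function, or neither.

V is quadratic, so its Hessian is the constant matrix H = [[-8, -6], [-6, -6]].
det(H) = 12, tr(H) = -14.
det(H) > 0 and tr(H) < 0, so H is negative definite everywhere: concave.

concave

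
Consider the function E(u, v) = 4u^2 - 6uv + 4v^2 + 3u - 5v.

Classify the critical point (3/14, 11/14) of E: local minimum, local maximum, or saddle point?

local minimum

The Hessian of E is constant: H = [[8, -6], [-6, 8]].
det(H) = 8·8 − (-6)² = 28.
det(H) > 0 and tr(H) = 16 > 0, so H is positive definite and the point is a local minimum.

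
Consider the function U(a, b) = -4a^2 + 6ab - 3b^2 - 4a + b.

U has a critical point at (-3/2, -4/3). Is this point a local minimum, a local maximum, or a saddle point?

The Hessian of U is constant: H = [[-8, 6], [6, -6]].
det(H) = (-8)·(-6) − 6² = 12.
det(H) > 0 and tr(H) = -14 < 0, so H is negative definite and the point is a local maximum.

local maximum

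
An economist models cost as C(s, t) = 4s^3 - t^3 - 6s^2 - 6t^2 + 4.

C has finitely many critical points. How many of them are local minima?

C separates as a function of s plus a function of t, so ∇C=0 decouples.
∂C/∂s = 12s(s - 1) = 0 at s ∈ {0, 1}; ∂C/∂t = -3t(t + 4) = 0 at t ∈ {-4, 0}.
The Hessian is diagonal: diag(C_ss, C_tt). Second derivatives: C_ss(0)=-12, C_ss(1)=12; C_tt(-4)=12, C_tt(0)=-12.
Local minima occur where both diagonal entries positive: (1, -4). Count: 1.

1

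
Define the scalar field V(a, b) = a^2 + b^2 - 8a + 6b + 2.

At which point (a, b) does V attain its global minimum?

V(a,b) separates as P(a) + Q(b) + 2, so its minimum is min P + min Q + 2.
P'(a) = 2a - 8 vanishes at a ∈ {4}; Q'(b) = 2b + 6 vanishes at b ∈ {-3}.
Local minima of P (where P''>0): P(4)=-16. Local minima of Q: Q(-3)=-9.
So the global minimum of V is P(4) + Q(-3) + 2 = -16 − 9 + 2 = -23, attained at (4, -3).

(4, -3)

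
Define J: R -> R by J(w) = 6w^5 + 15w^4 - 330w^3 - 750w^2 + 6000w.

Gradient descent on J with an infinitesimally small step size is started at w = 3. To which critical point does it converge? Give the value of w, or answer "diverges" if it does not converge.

J'(w) = 30(w - 5)(w - 2)(w + 4)(w + 5), so J'(3) = -3360.
Gradient descent moves in the -J' direction, i.e. w is increasing.
The nearest critical point in that direction is w = 5, where J'' = 8100 > 0 (a local minimum). The iterate converges there.

5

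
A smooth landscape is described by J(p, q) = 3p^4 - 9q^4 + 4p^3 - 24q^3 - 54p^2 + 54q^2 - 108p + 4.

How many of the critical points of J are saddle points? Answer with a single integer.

J separates as a function of p plus a function of q, so ∇J=0 decouples.
∂J/∂p = 12(p - 3)(p + 1)(p + 3) = 0 at p ∈ {-3, -1, 3}; ∂J/∂q = -36q(q - 1)(q + 3) = 0 at q ∈ {-3, 0, 1}.
The Hessian is diagonal: diag(J_pp, J_qq). Second derivatives: J_pp(-3)=144, J_pp(-1)=-96, J_pp(3)=288; J_qq(-3)=-432, J_qq(0)=108, J_qq(1)=-144.
Saddle points occur where the two diagonal entries have opposite signs: (-3, -3), (-3, 1), (-1, 0), (3, -3), (3, 1). Count: 5.

5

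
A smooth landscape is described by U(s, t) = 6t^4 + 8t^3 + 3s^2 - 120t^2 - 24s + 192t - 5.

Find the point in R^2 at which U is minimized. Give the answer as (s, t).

U(s,t) separates as P(s) + Q(t) − 5, so its minimum is min P + min Q − 5.
P'(s) = 6s - 24 vanishes at s ∈ {4}; Q'(t) = 24(t - 2)(t - 1)(t + 4) vanishes at t ∈ {-4, 1, 2}.
Local minima of P (where P''>0): P(4)=-48. Local minima of Q: Q(-4)=-1664, Q(2)=64.
So the global minimum of U is P(4) + Q(-4) − 5 = -48 − 1664 − 5 = -1717, attained at (4, -4).

(4, -4)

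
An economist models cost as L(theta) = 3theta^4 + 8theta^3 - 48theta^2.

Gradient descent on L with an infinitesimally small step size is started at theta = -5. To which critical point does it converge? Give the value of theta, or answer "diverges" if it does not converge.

L'(theta) = 12theta(theta - 2)(theta + 4), so L'(-5) = -420.
Gradient descent moves in the -L' direction, i.e. theta is increasing.
The nearest critical point in that direction is theta = -4, where L'' = 288 > 0 (a local minimum). The iterate converges there.

-4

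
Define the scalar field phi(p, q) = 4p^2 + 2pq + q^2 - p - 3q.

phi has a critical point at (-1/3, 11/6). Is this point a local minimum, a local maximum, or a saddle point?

local minimum

The Hessian of phi is constant: H = [[8, 2], [2, 2]].
det(H) = 8·2 − 2² = 12.
det(H) > 0 and tr(H) = 10 > 0, so H is positive definite and the point is a local minimum.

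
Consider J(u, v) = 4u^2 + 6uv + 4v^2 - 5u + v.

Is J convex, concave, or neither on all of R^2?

J is quadratic, so its Hessian is the constant matrix H = [[8, 6], [6, 8]].
det(H) = 28, tr(H) = 16.
det(H) > 0 and tr(H) > 0, so H is positive definite everywhere: convex.

convex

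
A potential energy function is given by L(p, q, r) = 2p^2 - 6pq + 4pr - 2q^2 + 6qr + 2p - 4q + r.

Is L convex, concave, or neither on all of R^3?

L is quadratic, so its Hessian is the constant matrix H = [[4, -6, 4], [-6, -4, 6], [4, 6, 0]].
Leading principal minors: 4, -52, -368.
Neither pattern holds ⇒ H is indefinite ⇒ neither convex nor concave.

neither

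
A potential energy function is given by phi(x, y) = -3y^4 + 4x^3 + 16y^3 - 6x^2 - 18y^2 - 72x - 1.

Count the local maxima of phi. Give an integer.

2

phi separates as a function of x plus a function of y, so ∇phi=0 decouples.
∂phi/∂x = 12(x - 3)(x + 2) = 0 at x ∈ {-2, 3}; ∂phi/∂y = -12y(y - 3)(y - 1) = 0 at y ∈ {0, 1, 3}.
The Hessian is diagonal: diag(phi_xx, phi_yy). Second derivatives: phi_xx(-2)=-60, phi_xx(3)=60; phi_yy(0)=-36, phi_yy(1)=24, phi_yy(3)=-72.
Local maxima occur where both diagonal entries negative: (-2, 0), (-2, 3). Count: 2.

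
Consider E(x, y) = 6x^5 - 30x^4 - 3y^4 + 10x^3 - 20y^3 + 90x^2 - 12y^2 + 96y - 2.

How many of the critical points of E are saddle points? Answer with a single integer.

6

E separates as a function of x plus a function of y, so ∇E=0 decouples.
∂E/∂x = 30x(x - 3)(x - 2)(x + 1) = 0 at x ∈ {-1, 0, 2, 3}; ∂E/∂y = -12(y - 1)(y + 2)(y + 4) = 0 at y ∈ {-4, -2, 1}.
The Hessian is diagonal: diag(E_xx, E_yy). Second derivatives: E_xx(-1)=-360, E_xx(0)=180, E_xx(2)=-180, E_xx(3)=360; E_yy(-4)=-120, E_yy(-2)=72, E_yy(1)=-180.
Saddle points occur where the two diagonal entries have opposite signs: (-1, -2), (0, -4), (0, 1), (2, -2), (3, -4), (3, 1). Count: 6.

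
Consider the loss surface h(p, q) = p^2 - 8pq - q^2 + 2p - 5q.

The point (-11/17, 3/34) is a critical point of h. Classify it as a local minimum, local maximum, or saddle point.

The Hessian of h is constant: H = [[2, -8], [-8, -2]].
det(H) = 2·(-2) − (-8)² = -68.
Since det(H) < 0, H is indefinite and the critical point is a saddle point.

saddle point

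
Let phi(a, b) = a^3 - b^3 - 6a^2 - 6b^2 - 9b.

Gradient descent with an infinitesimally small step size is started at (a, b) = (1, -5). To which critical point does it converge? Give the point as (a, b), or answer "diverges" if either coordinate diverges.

(4, -3)

phi is separable, so gradient descent decouples: a follows -∂phi/∂a, b follows -∂phi/∂b.
∂phi/∂a = 3a(a - 4); at a=1 this is -9, so a increases.
∂phi/∂b = -3(b + 1)(b + 3); at b=-5 this is -24, so b increases.
a converges to its nearest critical value 4 (a local min of the a-part); b converges to -3. The iterate converges to (4, -3).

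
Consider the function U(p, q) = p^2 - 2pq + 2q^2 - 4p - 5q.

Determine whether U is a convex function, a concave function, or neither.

U is quadratic, so its Hessian is the constant matrix H = [[2, -2], [-2, 4]].
det(H) = 4, tr(H) = 6.
det(H) > 0 and tr(H) > 0, so H is positive definite everywhere: convex.

convex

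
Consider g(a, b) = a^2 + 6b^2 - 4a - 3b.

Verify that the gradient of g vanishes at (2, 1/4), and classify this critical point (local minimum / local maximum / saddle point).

∇g = (2a - 4, 12b - 3); substituting (2, 1/4) gives ∇g = (0, 0), so (2, 1/4) is indeed a critical point.
The Hessian of g is constant: H = [[2, 0], [0, 12]].
det(H) = 2·12 − 0² = 24.
det(H) > 0 and tr(H) = 14 > 0, so H is positive definite and the point is a local minimum.

local minimum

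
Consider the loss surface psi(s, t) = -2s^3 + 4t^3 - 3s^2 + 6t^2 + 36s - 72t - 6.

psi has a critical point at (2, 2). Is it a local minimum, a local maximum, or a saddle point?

saddle point

The mixed partial ∂²psi/∂s∂t is 0, so the Hessian at any point is diag(psi_ss, psi_tt) = diag(-6(2s + 1), 12(2t + 1)).
At (2, 2): H = diag(-30, 60).
The eigenvalues have opposite signs, so H is indefinite: a saddle point.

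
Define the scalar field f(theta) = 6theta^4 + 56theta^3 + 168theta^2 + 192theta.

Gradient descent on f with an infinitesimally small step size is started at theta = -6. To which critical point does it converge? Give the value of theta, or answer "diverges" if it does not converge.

f'(theta) = 24(theta + 1)(theta + 2)(theta + 4), so f'(-6) = -960.
Gradient descent moves in the -f' direction, i.e. theta is increasing.
The nearest critical point in that direction is theta = -4, where f'' = 144 > 0 (a local minimum). The iterate converges there.

-4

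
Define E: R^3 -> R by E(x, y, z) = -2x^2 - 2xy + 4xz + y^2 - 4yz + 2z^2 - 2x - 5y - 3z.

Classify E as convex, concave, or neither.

E is quadratic, so its Hessian is the constant matrix H = [[-4, -2, 4], [-2, 2, -4], [4, -4, 4]].
Leading principal minors: -4, -12, 48.
Neither pattern holds ⇒ H is indefinite ⇒ neither convex nor concave.

neither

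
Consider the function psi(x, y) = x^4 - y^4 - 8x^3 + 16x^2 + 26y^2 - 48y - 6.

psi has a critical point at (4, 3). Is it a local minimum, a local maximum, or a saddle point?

The mixed partial ∂²psi/∂x∂y is 0, so the Hessian at any point is diag(psi_xx, psi_yy) = diag(4(3x^2 - 12x + 8), 4(-3y^2 + 13)).
At (4, 3): H = diag(32, -56).
The eigenvalues have opposite signs, so H is indefinite: a saddle point.

saddle point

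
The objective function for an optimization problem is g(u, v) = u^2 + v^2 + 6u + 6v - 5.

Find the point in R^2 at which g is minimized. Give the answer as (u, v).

g(u,v) separates as P(u) + Q(v) − 5, so its minimum is min P + min Q − 5.
P'(u) = 2u + 6 vanishes at u ∈ {-3}; Q'(v) = 2v + 6 vanishes at v ∈ {-3}.
Local minima of P (where P''>0): P(-3)=-9. Local minima of Q: Q(-3)=-9.
So the global minimum of g is P(-3) + Q(-3) − 5 = -9 − 9 − 5 = -23, attained at (-3, -3).

(-3, -3)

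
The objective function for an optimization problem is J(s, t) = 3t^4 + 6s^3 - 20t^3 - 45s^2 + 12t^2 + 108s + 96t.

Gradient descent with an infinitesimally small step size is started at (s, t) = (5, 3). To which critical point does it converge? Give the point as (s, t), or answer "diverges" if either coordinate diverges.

(3, 4)

J is separable, so gradient descent decouples: s follows -∂J/∂s, t follows -∂J/∂t.
∂J/∂s = 18(s - 3)(s - 2); at s=5 this is 108, so s decreases.
∂J/∂t = 12(t - 4)(t - 2)(t + 1); at t=3 this is -48, so t increases.
s converges to its nearest critical value 3 (a local min of the s-part); t converges to 4. The iterate converges to (3, 4).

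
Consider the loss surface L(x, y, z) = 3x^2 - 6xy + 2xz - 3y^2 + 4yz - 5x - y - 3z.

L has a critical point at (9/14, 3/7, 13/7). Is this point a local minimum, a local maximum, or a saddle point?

The Hessian is constant: H = [[6, -6, 2], [-6, -6, 4], [2, 4, 0]].
Leading principal minors: Δ₁ = 6, Δ₂ = -72, Δ₃ = -168.
The minors fit neither the all-positive nor the alternating-sign pattern, so H is indefinite: a saddle point.

saddle point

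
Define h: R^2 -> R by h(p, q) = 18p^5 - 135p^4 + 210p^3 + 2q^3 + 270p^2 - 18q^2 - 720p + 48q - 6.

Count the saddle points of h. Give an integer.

h separates as a function of p plus a function of q, so ∇h=0 decouples.
∂h/∂p = 90(p - 4)(p - 2)(p - 1)(p + 1) = 0 at p ∈ {-1, 1, 2, 4}; ∂h/∂q = 6(q - 4)(q - 2) = 0 at q ∈ {2, 4}.
The Hessian is diagonal: diag(h_pp, h_qq). Second derivatives: h_pp(-1)=-2700, h_pp(1)=540, h_pp(2)=-540, h_pp(4)=2700; h_qq(2)=-12, h_qq(4)=12.
Saddle points occur where the two diagonal entries have opposite signs: (-1, 4), (1, 2), (2, 4), (4, 2). Count: 4.

4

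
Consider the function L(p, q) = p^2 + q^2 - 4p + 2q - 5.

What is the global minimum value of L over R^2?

L(p,q) separates as A(p) + B(q) − 5, so its minimum is min A + min B − 5.
A'(p) = 2p - 4 vanishes at p ∈ {2}; B'(q) = 2q + 2 vanishes at q ∈ {-1}.
Local minima of A (where A''>0): A(2)=-4. Local minima of B: B(-1)=-1.
So the global minimum of L is A(2) + B(-1) − 5 = -4 − 1 − 5 = -10, attained at (2, -1).

-10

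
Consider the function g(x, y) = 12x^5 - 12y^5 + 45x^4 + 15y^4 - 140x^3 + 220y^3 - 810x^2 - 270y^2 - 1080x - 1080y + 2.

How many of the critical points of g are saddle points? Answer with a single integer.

8

g separates as a function of x plus a function of y, so ∇g=0 decouples.
∂g/∂x = 60(x - 3)(x + 1)(x + 2)(x + 3) = 0 at x ∈ {-3, -2, -1, 3}; ∂g/∂y = -60(y - 3)(y - 2)(y + 1)(y + 3) = 0 at y ∈ {-3, -1, 2, 3}.
The Hessian is diagonal: diag(g_xx, g_yy). Second derivatives: g_xx(-3)=-720, g_xx(-2)=300, g_xx(-1)=-480, g_xx(3)=7200; g_yy(-3)=3600, g_yy(-1)=-1440, g_yy(2)=900, g_yy(3)=-1440.
Saddle points occur where the two diagonal entries have opposite signs: (-3, -3), (-3, 2), (-2, -1), (-2, 3), (-1, -3), (-1, 2), (3, -1), (3, 3). Count: 8.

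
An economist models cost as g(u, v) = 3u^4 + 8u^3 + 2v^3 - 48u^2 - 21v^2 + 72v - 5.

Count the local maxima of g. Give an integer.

g separates as a function of u plus a function of v, so ∇g=0 decouples.
∂g/∂u = 12u(u - 2)(u + 4) = 0 at u ∈ {-4, 0, 2}; ∂g/∂v = 6(v - 4)(v - 3) = 0 at v ∈ {3, 4}.
The Hessian is diagonal: diag(g_uu, g_vv). Second derivatives: g_uu(-4)=288, g_uu(0)=-96, g_uu(2)=144; g_vv(3)=-6, g_vv(4)=6.
Local maxima occur where both diagonal entries negative: (0, 3). Count: 1.

1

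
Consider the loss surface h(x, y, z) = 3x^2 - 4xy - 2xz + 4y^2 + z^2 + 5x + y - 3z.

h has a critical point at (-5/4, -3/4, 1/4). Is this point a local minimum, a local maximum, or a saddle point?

The Hessian is constant: H = [[6, -4, -2], [-4, 8, 0], [-2, 0, 2]].
Leading principal minors: Δ₁ = 6, Δ₂ = 32, Δ₃ = 32.
All leading minors are positive, so H is positive definite: a local minimum.

local minimum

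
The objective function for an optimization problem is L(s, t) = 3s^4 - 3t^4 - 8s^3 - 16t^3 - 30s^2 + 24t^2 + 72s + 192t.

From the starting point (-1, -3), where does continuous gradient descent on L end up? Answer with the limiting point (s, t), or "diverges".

(-2, -2)

L is separable, so gradient descent decouples: s follows -∂L/∂s, t follows -∂L/∂t.
∂L/∂s = 12(s - 3)(s - 1)(s + 2); at s=-1 this is 96, so s decreases.
∂L/∂t = -12(t - 2)(t + 2)(t + 4); at t=-3 this is -60, so t increases.
s converges to its nearest critical value -2 (a local min of the s-part); t converges to -2. The iterate converges to (-2, -2).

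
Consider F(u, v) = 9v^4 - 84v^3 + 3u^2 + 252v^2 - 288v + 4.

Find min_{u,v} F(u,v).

-188

F(u,v) separates as P(u) + Q(v) + 4, so its minimum is min P + min Q + 4.
P'(u) = 6u vanishes at u ∈ {0}; Q'(v) = 36(v - 4)(v - 2)(v - 1) vanishes at v ∈ {1, 2, 4}.
Local minima of P (where P''>0): P(0)=0. Local minima of Q: Q(1)=-111, Q(4)=-192.
So the global minimum of F is P(0) + Q(4) + 4 = 0 − 192 + 4 = -188, attained at (0, 4).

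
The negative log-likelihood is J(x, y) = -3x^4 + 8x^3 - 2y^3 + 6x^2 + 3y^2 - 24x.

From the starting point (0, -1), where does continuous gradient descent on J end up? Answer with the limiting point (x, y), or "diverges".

(1, 0)

J is separable, so gradient descent decouples: x follows -∂J/∂x, y follows -∂J/∂y.
∂J/∂x = -12(x - 2)(x - 1)(x + 1); at x=0 this is -24, so x increases.
∂J/∂y = -6y(y - 1); at y=-1 this is -12, so y increases.
x converges to its nearest critical value 1 (a local min of the x-part); y converges to 0. The iterate converges to (1, 0).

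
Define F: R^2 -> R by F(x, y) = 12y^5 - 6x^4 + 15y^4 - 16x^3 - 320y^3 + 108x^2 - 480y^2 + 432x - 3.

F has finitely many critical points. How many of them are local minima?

F separates as a function of x plus a function of y, so ∇F=0 decouples.
∂F/∂x = -24(x - 3)(x + 2)(x + 3) = 0 at x ∈ {-3, -2, 3}; ∂F/∂y = 60y(y - 4)(y + 1)(y + 4) = 0 at y ∈ {-4, -1, 0, 4}.
The Hessian is diagonal: diag(F_xx, F_yy). Second derivatives: F_xx(-3)=-144, F_xx(-2)=120, F_xx(3)=-720; F_yy(-4)=-5760, F_yy(-1)=900, F_yy(0)=-960, F_yy(4)=9600.
Local minima occur where both diagonal entries positive: (-2, -1), (-2, 4). Count: 2.

2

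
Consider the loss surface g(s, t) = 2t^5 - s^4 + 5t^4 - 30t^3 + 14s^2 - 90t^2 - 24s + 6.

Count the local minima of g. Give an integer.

g separates as a function of s plus a function of t, so ∇g=0 decouples.
∂g/∂s = -4(s - 2)(s - 1)(s + 3) = 0 at s ∈ {-3, 1, 2}; ∂g/∂t = 10t(t - 3)(t + 2)(t + 3) = 0 at t ∈ {-3, -2, 0, 3}.
The Hessian is diagonal: diag(g_ss, g_tt). Second derivatives: g_ss(-3)=-80, g_ss(1)=16, g_ss(2)=-20; g_tt(-3)=-180, g_tt(-2)=100, g_tt(0)=-180, g_tt(3)=900.
Local minima occur where both diagonal entries positive: (1, -2), (1, 3). Count: 2.

2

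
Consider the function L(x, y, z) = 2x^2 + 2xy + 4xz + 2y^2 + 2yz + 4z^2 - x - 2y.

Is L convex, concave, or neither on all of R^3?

convex

L is quadratic, so its Hessian is the constant matrix H = [[4, 2, 4], [2, 4, 2], [4, 2, 8]].
Leading principal minors: 4, 12, 48.
All positive ⇒ H ≻ 0 ⇒ convex.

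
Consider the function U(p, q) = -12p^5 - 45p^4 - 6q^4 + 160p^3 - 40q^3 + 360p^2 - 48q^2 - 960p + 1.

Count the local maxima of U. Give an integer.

4

U separates as a function of p plus a function of q, so ∇U=0 decouples.
∂U/∂p = -60(p - 2)(p - 1)(p + 2)(p + 4) = 0 at p ∈ {-4, -2, 1, 2}; ∂U/∂q = -24q(q + 1)(q + 4) = 0 at q ∈ {-4, -1, 0}.
The Hessian is diagonal: diag(U_pp, U_qq). Second derivatives: U_pp(-4)=3600, U_pp(-2)=-1440, U_pp(1)=900, U_pp(2)=-1440; U_qq(-4)=-288, U_qq(-1)=72, U_qq(0)=-96.
Local maxima occur where both diagonal entries negative: (-2, -4), (-2, 0), (2, -4), (2, 0). Count: 4.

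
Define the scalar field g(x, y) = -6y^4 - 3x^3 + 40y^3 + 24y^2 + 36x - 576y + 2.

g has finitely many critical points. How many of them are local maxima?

2

g separates as a function of x plus a function of y, so ∇g=0 decouples.
∂g/∂x = -9(x - 2)(x + 2) = 0 at x ∈ {-2, 2}; ∂g/∂y = -24(y - 4)(y - 3)(y + 2) = 0 at y ∈ {-2, 3, 4}.
The Hessian is diagonal: diag(g_xx, g_yy). Second derivatives: g_xx(-2)=36, g_xx(2)=-36; g_yy(-2)=-720, g_yy(3)=120, g_yy(4)=-144.
Local maxima occur where both diagonal entries negative: (2, -2), (2, 4). Count: 2.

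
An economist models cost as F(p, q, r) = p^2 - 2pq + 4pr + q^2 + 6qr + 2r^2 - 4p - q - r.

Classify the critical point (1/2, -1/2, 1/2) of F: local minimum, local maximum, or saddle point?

saddle point

The Hessian is constant: H = [[2, -2, 4], [-2, 2, 6], [4, 6, 4]].
Leading principal minors: Δ₁ = 2, Δ₂ = 0, Δ₃ = -200.
The minors fit neither the all-positive nor the alternating-sign pattern, so H is indefinite: a saddle point.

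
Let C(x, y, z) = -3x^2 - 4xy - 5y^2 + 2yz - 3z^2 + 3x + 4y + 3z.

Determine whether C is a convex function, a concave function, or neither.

C is quadratic, so its Hessian is the constant matrix H = [[-6, -4, 0], [-4, -10, 2], [0, 2, -6]].
Leading principal minors: -6, 44, -240.
Signs alternate −, +, − ⇒ H ≺ 0 ⇒ concave.

concave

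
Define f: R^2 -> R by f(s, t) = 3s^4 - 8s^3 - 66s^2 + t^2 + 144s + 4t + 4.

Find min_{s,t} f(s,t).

f(s,t) separates as P(s) + Q(t) + 4, so its minimum is min P + min Q + 4.
P'(s) = 12(s - 4)(s - 1)(s + 3) vanishes at s ∈ {-3, 1, 4}; Q'(t) = 2(t + 2) vanishes at t ∈ {-2}.
Local minima of P (where P''>0): P(-3)=-567, P(4)=-224. Local minima of Q: Q(-2)=-4.
So the global minimum of f is P(-3) + Q(-2) + 4 = -567 − 4 + 4 = -567, attained at (-3, -2).

-567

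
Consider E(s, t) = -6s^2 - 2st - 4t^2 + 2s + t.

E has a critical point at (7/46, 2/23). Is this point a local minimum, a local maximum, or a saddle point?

local maximum

The Hessian of E is constant: H = [[-12, -2], [-2, -8]].
det(H) = (-12)·(-8) − (-2)² = 92.
det(H) > 0 and tr(H) = -20 < 0, so H is negative definite and the point is a local maximum.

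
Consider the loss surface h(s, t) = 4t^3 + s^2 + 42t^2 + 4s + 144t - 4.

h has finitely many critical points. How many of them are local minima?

1

h separates as a function of s plus a function of t, so ∇h=0 decouples.
∂h/∂s = 2(s + 2) = 0 at s ∈ {-2}; ∂h/∂t = 12(t + 3)(t + 4) = 0 at t ∈ {-4, -3}.
The Hessian is diagonal: diag(h_ss, h_tt). Second derivatives: h_ss(-2)=2; h_tt(-4)=-12, h_tt(-3)=12.
Local minima occur where both diagonal entries positive: (-2, -3). Count: 1.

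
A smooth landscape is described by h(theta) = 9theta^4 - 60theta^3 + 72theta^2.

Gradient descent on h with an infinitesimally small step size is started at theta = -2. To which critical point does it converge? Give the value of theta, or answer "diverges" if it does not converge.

h'(theta) = 36theta(theta - 4)(theta - 1), so h'(-2) = -1296.
Gradient descent moves in the -h' direction, i.e. theta is increasing.
The nearest critical point in that direction is theta = 0, where h'' = 144 > 0 (a local minimum). The iterate converges there.

0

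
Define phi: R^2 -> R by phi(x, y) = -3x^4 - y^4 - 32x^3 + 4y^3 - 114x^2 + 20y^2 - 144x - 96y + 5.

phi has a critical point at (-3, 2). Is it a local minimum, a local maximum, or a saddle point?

The mixed partial ∂²phi/∂x∂y is 0, so the Hessian at any point is diag(phi_xx, phi_yy) = diag(-12(3x^2 + 16x + 19), 4(-3y^2 + 6y + 10)).
At (-3, 2): H = diag(24, 40).
Both eigenvalues are positive, so H is positive definite: a local minimum.

local minimum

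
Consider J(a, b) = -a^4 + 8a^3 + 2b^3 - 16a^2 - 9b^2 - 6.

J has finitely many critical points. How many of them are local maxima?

2

J separates as a function of a plus a function of b, so ∇J=0 decouples.
∂J/∂a = -4a(a - 4)(a - 2) = 0 at a ∈ {0, 2, 4}; ∂J/∂b = 6b(b - 3) = 0 at b ∈ {0, 3}.
The Hessian is diagonal: diag(J_aa, J_bb). Second derivatives: J_aa(0)=-32, J_aa(2)=16, J_aa(4)=-32; J_bb(0)=-18, J_bb(3)=18.
Local maxima occur where both diagonal entries negative: (0, 0), (4, 0). Count: 2.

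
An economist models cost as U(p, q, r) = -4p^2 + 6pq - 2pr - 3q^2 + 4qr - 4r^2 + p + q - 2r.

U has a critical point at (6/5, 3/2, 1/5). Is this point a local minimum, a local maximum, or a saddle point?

The Hessian is constant: H = [[-8, 6, -2], [6, -6, 4], [-2, 4, -8]].
Leading principal minors: Δ₁ = -8, Δ₂ = 12, Δ₃ = -40.
The minors alternate sign starting negative (−, +, −), so H is negative definite: a local maximum.

local maximum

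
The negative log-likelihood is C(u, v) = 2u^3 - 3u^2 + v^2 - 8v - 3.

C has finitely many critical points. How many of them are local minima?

C separates as a function of u plus a function of v, so ∇C=0 decouples.
∂C/∂u = 6u(u - 1) = 0 at u ∈ {0, 1}; ∂C/∂v = 2(v - 4) = 0 at v ∈ {4}.
The Hessian is diagonal: diag(C_uu, C_vv). Second derivatives: C_uu(0)=-6, C_uu(1)=6; C_vv(4)=2.
Local minima occur where both diagonal entries positive: (1, 4). Count: 1.

1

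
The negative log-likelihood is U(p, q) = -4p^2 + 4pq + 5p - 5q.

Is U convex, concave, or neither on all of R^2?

neither

U is quadratic, so its Hessian is the constant matrix H = [[-8, 4], [4, 0]].
det(H) = -16, tr(H) = -8.
det(H) < 0, so H is indefinite: neither convex nor concave.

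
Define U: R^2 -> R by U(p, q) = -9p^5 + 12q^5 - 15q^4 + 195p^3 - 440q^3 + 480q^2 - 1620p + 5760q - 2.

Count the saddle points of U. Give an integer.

U separates as a function of p plus a function of q, so ∇U=0 decouples.
∂U/∂p = -45(p - 3)(p - 2)(p + 2)(p + 3) = 0 at p ∈ {-3, -2, 2, 3}; ∂U/∂q = 60(q - 4)(q - 3)(q + 2)(q + 4) = 0 at q ∈ {-4, -2, 3, 4}.
The Hessian is diagonal: diag(U_pp, U_qq). Second derivatives: U_pp(-3)=1350, U_pp(-2)=-900, U_pp(2)=900, U_pp(3)=-1350; U_qq(-4)=-6720, U_qq(-2)=3600, U_qq(3)=-2100, U_qq(4)=2880.
Saddle points occur where the two diagonal entries have opposite signs: (-3, -4), (-3, 3), (-2, -2), (-2, 4), (2, -4), (2, 3), (3, -2), (3, 4). Count: 8.

8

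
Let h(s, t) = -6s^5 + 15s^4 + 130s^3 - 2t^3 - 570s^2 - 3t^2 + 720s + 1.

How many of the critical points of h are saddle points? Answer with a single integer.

4

h separates as a function of s plus a function of t, so ∇h=0 decouples.
∂h/∂s = -30(s - 3)(s - 2)(s - 1)(s + 4) = 0 at s ∈ {-4, 1, 2, 3}; ∂h/∂t = -6t(t + 1) = 0 at t ∈ {-1, 0}.
The Hessian is diagonal: diag(h_ss, h_tt). Second derivatives: h_ss(-4)=6300, h_ss(1)=-300, h_ss(2)=180, h_ss(3)=-420; h_tt(-1)=6, h_tt(0)=-6.
Saddle points occur where the two diagonal entries have opposite signs: (-4, 0), (1, -1), (2, 0), (3, -1). Count: 4.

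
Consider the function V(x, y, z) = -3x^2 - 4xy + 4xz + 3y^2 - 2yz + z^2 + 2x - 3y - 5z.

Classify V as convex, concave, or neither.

V is quadratic, so its Hessian is the constant matrix H = [[-6, -4, 4], [-4, 6, -2], [4, -2, 2]].
Leading principal minors: -6, -52, -112.
Neither pattern holds ⇒ H is indefinite ⇒ neither convex nor concave.

neither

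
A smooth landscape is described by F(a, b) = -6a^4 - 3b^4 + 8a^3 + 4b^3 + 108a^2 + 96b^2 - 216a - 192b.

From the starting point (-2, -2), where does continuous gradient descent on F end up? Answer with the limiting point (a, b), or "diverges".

(1, 1)

F is separable, so gradient descent decouples: a follows -∂F/∂a, b follows -∂F/∂b.
∂F/∂a = -24(a - 3)(a - 1)(a + 3); at a=-2 this is -360, so a increases.
∂F/∂b = -12(b - 4)(b - 1)(b + 4); at b=-2 this is -432, so b increases.
a converges to its nearest critical value 1 (a local min of the a-part); b converges to 1. The iterate converges to (1, 1).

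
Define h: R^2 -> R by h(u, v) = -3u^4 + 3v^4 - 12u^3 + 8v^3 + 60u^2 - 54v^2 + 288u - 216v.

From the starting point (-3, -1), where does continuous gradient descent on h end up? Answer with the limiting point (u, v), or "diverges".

h is separable, so gradient descent decouples: u follows -∂h/∂u, v follows -∂h/∂v.
∂h/∂u = -12(u - 3)(u + 2)(u + 4); at u=-3 this is -72, so u increases.
∂h/∂v = 12(v - 3)(v + 2)(v + 3); at v=-1 this is -96, so v increases.
u converges to its nearest critical value -2 (a local min of the u-part); v converges to 3. The iterate converges to (-2, 3).

(-2, 3)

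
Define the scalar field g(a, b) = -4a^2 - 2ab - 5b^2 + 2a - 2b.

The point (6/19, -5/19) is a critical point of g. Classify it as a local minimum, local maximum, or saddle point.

local maximum

The Hessian of g is constant: H = [[-8, -2], [-2, -10]].
det(H) = (-8)·(-10) − (-2)² = 76.
det(H) > 0 and tr(H) = -18 < 0, so H is negative definite and the point is a local maximum.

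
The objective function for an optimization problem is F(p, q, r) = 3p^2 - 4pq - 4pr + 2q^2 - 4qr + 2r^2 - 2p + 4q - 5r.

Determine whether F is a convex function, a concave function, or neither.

neither

F is quadratic, so its Hessian is the constant matrix H = [[6, -4, -4], [-4, 4, -4], [-4, -4, 4]].
Leading principal minors: 6, 8, -256.
Neither pattern holds ⇒ H is indefinite ⇒ neither convex nor concave.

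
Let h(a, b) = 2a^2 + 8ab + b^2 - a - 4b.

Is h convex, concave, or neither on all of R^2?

h is quadratic, so its Hessian is the constant matrix H = [[4, 8], [8, 2]].
det(H) = -56, tr(H) = 6.
det(H) < 0, so H is indefinite: neither convex nor concave.

neither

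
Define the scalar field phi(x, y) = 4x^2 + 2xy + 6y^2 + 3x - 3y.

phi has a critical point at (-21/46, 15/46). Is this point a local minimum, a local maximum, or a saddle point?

The Hessian of phi is constant: H = [[8, 2], [2, 12]].
det(H) = 8·12 − 2² = 92.
det(H) > 0 and tr(H) = 20 > 0, so H is positive definite and the point is a local minimum.

local minimum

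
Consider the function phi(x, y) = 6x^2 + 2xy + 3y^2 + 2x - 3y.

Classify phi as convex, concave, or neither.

phi is quadratic, so its Hessian is the constant matrix H = [[12, 2], [2, 6]].
det(H) = 68, tr(H) = 18.
det(H) > 0 and tr(H) > 0, so H is positive definite everywhere: convex.

convex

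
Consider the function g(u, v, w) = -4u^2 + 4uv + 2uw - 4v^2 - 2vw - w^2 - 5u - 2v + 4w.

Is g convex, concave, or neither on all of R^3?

concave

g is quadratic, so its Hessian is the constant matrix H = [[-8, 4, 2], [4, -8, -2], [2, -2, -2]].
Leading principal minors: -8, 48, -64.
Signs alternate −, +, − ⇒ H ≺ 0 ⇒ concave.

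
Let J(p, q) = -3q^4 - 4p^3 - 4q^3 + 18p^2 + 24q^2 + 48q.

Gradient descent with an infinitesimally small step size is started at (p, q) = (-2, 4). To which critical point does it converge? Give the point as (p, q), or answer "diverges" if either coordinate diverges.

diverges

J is separable, so gradient descent decouples: p follows -∂J/∂p, q follows -∂J/∂q.
∂J/∂p = -12p(p - 3); at p=-2 this is -120, so p increases.
∂J/∂q = -12(q - 2)(q + 1)(q + 2); at q=4 this is -720, so q increases.
The q-coordinate has no critical point in that direction and runs off to infinity.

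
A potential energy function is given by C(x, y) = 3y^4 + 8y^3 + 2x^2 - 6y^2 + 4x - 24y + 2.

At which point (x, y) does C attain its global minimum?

C(x,y) separates as P(x) + Q(y) + 2, so its minimum is min P + min Q + 2.
P'(x) = 4x + 4 vanishes at x ∈ {-1}; Q'(y) = 12(y - 1)(y + 1)(y + 2) vanishes at y ∈ {-2, -1, 1}.
Local minima of P (where P''>0): P(-1)=-2. Local minima of Q: Q(-2)=8, Q(1)=-19.
So the global minimum of C is P(-1) + Q(1) + 2 = -2 − 19 + 2 = -19, attained at (-1, 1).

(-1, 1)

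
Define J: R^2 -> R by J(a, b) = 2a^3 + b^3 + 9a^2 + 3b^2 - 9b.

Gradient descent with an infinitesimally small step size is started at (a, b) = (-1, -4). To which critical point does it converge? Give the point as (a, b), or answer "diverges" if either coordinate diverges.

diverges

J is separable, so gradient descent decouples: a follows -∂J/∂a, b follows -∂J/∂b.
∂J/∂a = 6a(a + 3); at a=-1 this is -12, so a increases.
∂J/∂b = 3(b - 1)(b + 3); at b=-4 this is 15, so b decreases.
The b-coordinate has no critical point in that direction and runs off to infinity.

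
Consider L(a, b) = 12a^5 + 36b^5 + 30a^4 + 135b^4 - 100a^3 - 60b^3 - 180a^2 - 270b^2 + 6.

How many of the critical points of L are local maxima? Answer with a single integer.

4

L separates as a function of a plus a function of b, so ∇L=0 decouples.
∂L/∂a = 60a(a - 2)(a + 1)(a + 3) = 0 at a ∈ {-3, -1, 0, 2}; ∂L/∂b = 180b(b - 1)(b + 1)(b + 3) = 0 at b ∈ {-3, -1, 0, 1}.
The Hessian is diagonal: diag(L_aa, L_bb). Second derivatives: L_aa(-3)=-1800, L_aa(-1)=360, L_aa(0)=-360, L_aa(2)=1800; L_bb(-3)=-4320, L_bb(-1)=720, L_bb(0)=-540, L_bb(1)=1440.
Local maxima occur where both diagonal entries negative: (-3, -3), (-3, 0), (0, -3), (0, 0). Count: 4.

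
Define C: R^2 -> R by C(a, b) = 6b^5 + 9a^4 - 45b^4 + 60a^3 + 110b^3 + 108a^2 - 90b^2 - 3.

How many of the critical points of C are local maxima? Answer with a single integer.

C separates as a function of a plus a function of b, so ∇C=0 decouples.
∂C/∂a = 36a(a + 2)(a + 3) = 0 at a ∈ {-3, -2, 0}; ∂C/∂b = 30b(b - 3)(b - 2)(b - 1) = 0 at b ∈ {0, 1, 2, 3}.
The Hessian is diagonal: diag(C_aa, C_bb). Second derivatives: C_aa(-3)=108, C_aa(-2)=-72, C_aa(0)=216; C_bb(0)=-180, C_bb(1)=60, C_bb(2)=-60, C_bb(3)=180.
Local maxima occur where both diagonal entries negative: (-2, 0), (-2, 2). Count: 2.

2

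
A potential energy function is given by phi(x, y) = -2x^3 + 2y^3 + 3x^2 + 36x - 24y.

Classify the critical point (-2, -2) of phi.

saddle point

The mixed partial ∂²phi/∂x∂y is 0, so the Hessian at any point is diag(phi_xx, phi_yy) = diag(6(-2x + 1), 12y).
At (-2, -2): H = diag(30, -24).
The eigenvalues have opposite signs, so H is indefinite: a saddle point.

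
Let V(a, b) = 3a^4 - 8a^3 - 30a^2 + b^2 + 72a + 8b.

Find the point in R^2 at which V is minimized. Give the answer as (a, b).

(-2, -4)

V(a,b) separates as P(a) + Q(b), so its minimum is min P + min Q.
P'(a) = 12(a - 3)(a - 1)(a + 2) vanishes at a ∈ {-2, 1, 3}; Q'(b) = 2b + 8 vanishes at b ∈ {-4}.
Local minima of P (where P''>0): P(-2)=-152, P(3)=-27. Local minima of Q: Q(-4)=-16.
So the global minimum of V is P(-2) + Q(-4) = -152 − 16 = -168, attained at (-2, -4).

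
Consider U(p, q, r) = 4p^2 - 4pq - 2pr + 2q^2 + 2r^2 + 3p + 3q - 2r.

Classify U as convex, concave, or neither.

convex

U is quadratic, so its Hessian is the constant matrix H = [[8, -4, -2], [-4, 4, 0], [-2, 0, 4]].
Leading principal minors: 8, 16, 48.
All positive ⇒ H ≻ 0 ⇒ convex.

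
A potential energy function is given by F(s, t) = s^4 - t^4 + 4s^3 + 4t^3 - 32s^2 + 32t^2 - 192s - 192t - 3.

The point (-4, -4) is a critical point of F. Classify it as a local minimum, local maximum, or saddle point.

The mixed partial ∂²F/∂s∂t is 0, so the Hessian at any point is diag(F_ss, F_tt) = diag(4(3s^2 + 6s - 16), 4(-3t^2 + 6t + 16)).
At (-4, -4): H = diag(32, -224).
The eigenvalues have opposite signs, so H is indefinite: a saddle point.

saddle point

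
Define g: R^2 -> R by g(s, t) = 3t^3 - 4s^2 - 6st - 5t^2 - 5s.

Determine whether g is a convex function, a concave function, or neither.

neither

The term 3t^3 is cubic, so the Hessian is not constant.
∂²g/∂t² = 18t - 10, which takes both signs as t varies (negative for sufficiently negative t). A diagonal entry of the Hessian changing sign means the Hessian is neither positive- nor negative-semidefinite on all of R^2.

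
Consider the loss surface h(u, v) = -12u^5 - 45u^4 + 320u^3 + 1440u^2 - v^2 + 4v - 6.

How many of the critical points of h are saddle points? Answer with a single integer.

h separates as a function of u plus a function of v, so ∇h=0 decouples.
∂h/∂u = -60u(u - 4)(u + 3)(u + 4) = 0 at u ∈ {-4, -3, 0, 4}; ∂h/∂v = -2(v - 2) = 0 at v ∈ {2}.
The Hessian is diagonal: diag(h_uu, h_vv). Second derivatives: h_uu(-4)=1920, h_uu(-3)=-1260, h_uu(0)=2880, h_uu(4)=-13440; h_vv(2)=-2.
Saddle points occur where the two diagonal entries have opposite signs: (-4, 2), (0, 2). Count: 2.

2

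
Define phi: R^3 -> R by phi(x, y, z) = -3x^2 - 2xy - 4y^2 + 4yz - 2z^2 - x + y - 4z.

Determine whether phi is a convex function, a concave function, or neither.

phi is quadratic, so its Hessian is the constant matrix H = [[-6, -2, 0], [-2, -8, 4], [0, 4, -4]].
Leading principal minors: -6, 44, -80.
Signs alternate −, +, − ⇒ H ≺ 0 ⇒ concave.

concave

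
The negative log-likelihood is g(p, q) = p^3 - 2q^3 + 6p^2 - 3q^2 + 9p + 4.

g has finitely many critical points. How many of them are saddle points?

g separates as a function of p plus a function of q, so ∇g=0 decouples.
∂g/∂p = 3(p + 1)(p + 3) = 0 at p ∈ {-3, -1}; ∂g/∂q = -6q(q + 1) = 0 at q ∈ {-1, 0}.
The Hessian is diagonal: diag(g_pp, g_qq). Second derivatives: g_pp(-3)=-6, g_pp(-1)=6; g_qq(-1)=6, g_qq(0)=-6.
Saddle points occur where the two diagonal entries have opposite signs: (-3, -1), (-1, 0). Count: 2.

2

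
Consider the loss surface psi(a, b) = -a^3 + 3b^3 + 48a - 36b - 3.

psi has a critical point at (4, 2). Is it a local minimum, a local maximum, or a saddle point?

The mixed partial ∂²psi/∂a∂b is 0, so the Hessian at any point is diag(psi_aa, psi_bb) = diag(-6a, 18b).
At (4, 2): H = diag(-24, 36).
The eigenvalues have opposite signs, so H is indefinite: a saddle point.

saddle point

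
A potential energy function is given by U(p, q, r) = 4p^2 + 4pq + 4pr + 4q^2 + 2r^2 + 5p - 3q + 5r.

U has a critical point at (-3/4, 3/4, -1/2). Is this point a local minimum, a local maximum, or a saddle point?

local minimum

The Hessian is constant: H = [[8, 4, 4], [4, 8, 0], [4, 0, 4]].
Leading principal minors: Δ₁ = 8, Δ₂ = 48, Δ₃ = 64.
All leading minors are positive, so H is positive definite: a local minimum.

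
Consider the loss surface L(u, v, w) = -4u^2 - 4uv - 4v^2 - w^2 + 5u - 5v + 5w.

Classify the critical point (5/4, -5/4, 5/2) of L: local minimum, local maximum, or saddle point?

The Hessian is constant: H = [[-8, -4, 0], [-4, -8, 0], [0, 0, -2]].
Leading principal minors: Δ₁ = -8, Δ₂ = 48, Δ₃ = -96.
The minors alternate sign starting negative (−, +, −), so H is negative definite: a local maximum.

local maximum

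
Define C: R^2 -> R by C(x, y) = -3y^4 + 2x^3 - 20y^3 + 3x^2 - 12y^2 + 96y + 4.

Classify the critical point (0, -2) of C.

The mixed partial ∂²C/∂x∂y is 0, so the Hessian at any point is diag(C_xx, C_yy) = diag(6(2x + 1), -12(3y^2 + 10y + 2)).
At (0, -2): H = diag(6, 72).
Both eigenvalues are positive, so H is positive definite: a local minimum.

local minimum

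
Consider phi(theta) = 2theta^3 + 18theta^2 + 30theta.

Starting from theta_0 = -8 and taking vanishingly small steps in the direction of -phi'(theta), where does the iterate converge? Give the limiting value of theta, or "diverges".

diverges

phi'(theta) = 6(theta + 1)(theta + 5), so phi'(-8) = 126.
Gradient descent moves in the -phi' direction, i.e. theta is decreasing.
There is no critical point below theta=-8, and phi' keeps the same sign, so the iterate runs off to −∞.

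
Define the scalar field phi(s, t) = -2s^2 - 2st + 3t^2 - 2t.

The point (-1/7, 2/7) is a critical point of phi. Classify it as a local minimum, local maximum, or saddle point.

The Hessian of phi is constant: H = [[-4, -2], [-2, 6]].
det(H) = (-4)·6 − (-2)² = -28.
Since det(H) < 0, H is indefinite and the critical point is a saddle point.

saddle point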